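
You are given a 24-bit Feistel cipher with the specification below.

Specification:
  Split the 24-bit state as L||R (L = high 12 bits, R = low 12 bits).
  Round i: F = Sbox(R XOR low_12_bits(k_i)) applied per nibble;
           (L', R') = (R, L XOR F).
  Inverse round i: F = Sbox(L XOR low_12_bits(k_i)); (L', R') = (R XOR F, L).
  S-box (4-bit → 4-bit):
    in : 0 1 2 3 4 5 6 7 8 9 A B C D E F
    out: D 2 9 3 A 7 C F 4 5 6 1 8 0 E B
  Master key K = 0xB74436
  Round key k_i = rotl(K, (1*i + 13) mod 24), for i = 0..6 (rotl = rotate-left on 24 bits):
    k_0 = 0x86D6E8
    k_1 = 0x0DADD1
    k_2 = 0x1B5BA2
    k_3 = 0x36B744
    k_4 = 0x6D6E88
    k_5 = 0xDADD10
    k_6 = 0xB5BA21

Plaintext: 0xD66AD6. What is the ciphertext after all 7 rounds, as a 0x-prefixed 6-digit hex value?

0x43D305

s_0 = plaintext = 0xD66AD6
s_1 = Round(s_0, k_0) = 0xAD6558
s_2 = Round(s_1, k_1) = 0x558E93
s_3 = Round(s_2, k_2) = 0xE9326A
s_4 = Round(s_3, k_3) = 0x26A90D
s_5 = Round(s_4, k_4) = 0x90DD2D
s_6 = Round(s_5, k_5) = 0xD2D43D
s_7 = Round(s_6, k_6) = 0x43D305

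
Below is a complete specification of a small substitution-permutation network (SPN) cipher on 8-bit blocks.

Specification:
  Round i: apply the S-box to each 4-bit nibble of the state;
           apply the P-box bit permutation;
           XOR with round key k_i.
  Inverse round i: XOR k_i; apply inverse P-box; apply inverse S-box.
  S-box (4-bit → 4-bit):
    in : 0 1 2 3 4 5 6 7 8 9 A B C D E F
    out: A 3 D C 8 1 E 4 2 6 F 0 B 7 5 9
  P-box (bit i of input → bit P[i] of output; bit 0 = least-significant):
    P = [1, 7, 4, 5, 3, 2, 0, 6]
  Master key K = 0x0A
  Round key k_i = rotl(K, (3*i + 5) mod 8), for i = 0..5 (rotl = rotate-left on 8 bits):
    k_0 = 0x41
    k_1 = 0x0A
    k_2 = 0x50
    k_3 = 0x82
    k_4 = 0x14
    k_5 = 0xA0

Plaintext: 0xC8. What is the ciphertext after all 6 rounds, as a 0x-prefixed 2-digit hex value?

s_0 = plaintext = 0xC8
s_1 = Round(s_0, k_0) = 0x8D
s_2 = Round(s_1, k_1) = 0x9C
s_3 = Round(s_2, k_2) = 0xF7
s_4 = Round(s_3, k_3) = 0xDA
s_5 = Round(s_4, k_4) = 0xAB
s_6 = Round(s_5, k_5) = 0xED

0xED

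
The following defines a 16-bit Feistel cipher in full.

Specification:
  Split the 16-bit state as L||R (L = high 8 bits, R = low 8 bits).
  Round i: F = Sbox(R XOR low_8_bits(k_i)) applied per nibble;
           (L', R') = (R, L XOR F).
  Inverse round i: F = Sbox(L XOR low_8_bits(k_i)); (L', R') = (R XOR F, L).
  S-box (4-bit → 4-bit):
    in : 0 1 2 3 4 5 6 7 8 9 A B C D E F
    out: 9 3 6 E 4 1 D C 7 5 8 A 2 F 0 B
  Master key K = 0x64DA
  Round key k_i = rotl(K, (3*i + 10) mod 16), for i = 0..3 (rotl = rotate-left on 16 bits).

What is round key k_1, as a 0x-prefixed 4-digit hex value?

K = 0x64DA
k_0 = rotl(K, (3*0+10) mod 16) = rotl(K, 10) = 0x6993
k_1 = rotl(K, (3*1+10) mod 16) = rotl(K, 13) = 0x4C9B

0x4C9B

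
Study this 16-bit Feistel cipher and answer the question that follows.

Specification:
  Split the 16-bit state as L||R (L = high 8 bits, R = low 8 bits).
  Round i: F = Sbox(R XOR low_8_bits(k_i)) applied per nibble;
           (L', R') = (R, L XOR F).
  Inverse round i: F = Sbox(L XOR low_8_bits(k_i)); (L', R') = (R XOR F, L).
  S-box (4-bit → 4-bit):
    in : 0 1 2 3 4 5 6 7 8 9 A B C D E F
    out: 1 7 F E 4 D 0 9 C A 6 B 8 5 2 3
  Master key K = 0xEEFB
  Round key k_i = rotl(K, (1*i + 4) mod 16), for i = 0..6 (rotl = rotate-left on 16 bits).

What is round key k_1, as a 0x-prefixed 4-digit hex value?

K = 0xEEFB
k_0 = rotl(K, (1*0+4) mod 16) = rotl(K, 4) = 0xEFBE
k_1 = rotl(K, (1*1+4) mod 16) = rotl(K, 5) = 0xDF7D

0xDF7D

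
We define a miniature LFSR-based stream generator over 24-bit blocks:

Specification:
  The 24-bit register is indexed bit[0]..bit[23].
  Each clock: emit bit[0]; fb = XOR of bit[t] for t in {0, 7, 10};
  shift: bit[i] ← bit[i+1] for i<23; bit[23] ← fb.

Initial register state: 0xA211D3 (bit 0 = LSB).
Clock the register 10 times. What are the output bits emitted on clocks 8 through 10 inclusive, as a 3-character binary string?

reg_0 = 0xA211D3
clock 1: out=1, reg = 0x5108E9
clock 2: out=1, reg = 0x288474
clock 3: out=0, reg = 0x94423A
clock 4: out=0, reg = 0x4A211D
clock 5: out=1, reg = 0xA5108E
clock 6: out=0, reg = 0xD28847
clock 7: out=1, reg = 0xE94423
clock 8: out=1, reg = 0x74A211
clock 9: out=1, reg = 0xBA5108
clock 10: out=0, reg = 0x5D2884

110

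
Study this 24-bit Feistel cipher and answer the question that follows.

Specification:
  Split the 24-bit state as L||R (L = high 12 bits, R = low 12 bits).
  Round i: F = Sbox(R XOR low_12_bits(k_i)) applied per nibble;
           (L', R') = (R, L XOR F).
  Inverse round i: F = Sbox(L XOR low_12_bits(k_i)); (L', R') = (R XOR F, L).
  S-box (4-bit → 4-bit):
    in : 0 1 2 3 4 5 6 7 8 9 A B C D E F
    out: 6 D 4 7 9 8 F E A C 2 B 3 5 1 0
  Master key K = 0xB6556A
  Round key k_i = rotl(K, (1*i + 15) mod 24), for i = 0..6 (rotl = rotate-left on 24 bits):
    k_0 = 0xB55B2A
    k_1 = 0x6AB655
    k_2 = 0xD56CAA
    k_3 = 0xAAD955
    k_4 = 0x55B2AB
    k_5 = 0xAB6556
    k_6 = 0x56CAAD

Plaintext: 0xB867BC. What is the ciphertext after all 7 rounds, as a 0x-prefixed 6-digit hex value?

s_0 = plaintext = 0xB867BC
s_1 = Round(s_0, k_0) = 0x7BC849
s_2 = Round(s_1, k_1) = 0x84966F
s_3 = Round(s_2, k_2) = 0x66FA71
s_4 = Round(s_3, k_3) = 0xA71126
s_5 = Round(s_4, k_4) = 0x126DD4
s_6 = Round(s_5, k_5) = 0xDD4B82
s_7 = Round(s_6, k_6) = 0xB82094

0xB82094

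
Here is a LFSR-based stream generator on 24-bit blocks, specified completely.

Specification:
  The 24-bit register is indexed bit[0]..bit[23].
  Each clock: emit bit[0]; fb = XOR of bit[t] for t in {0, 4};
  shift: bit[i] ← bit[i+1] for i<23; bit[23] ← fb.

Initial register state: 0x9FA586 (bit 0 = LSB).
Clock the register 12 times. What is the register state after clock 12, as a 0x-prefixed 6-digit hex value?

0xFDE9FA

reg_0 = 0x9FA586
clock 1: out=0, reg = 0x4FD2C3
clock 2: out=1, reg = 0xA7E961
clock 3: out=1, reg = 0xD3F4B0
clock 4: out=0, reg = 0xE9FA58
clock 5: out=0, reg = 0xF4FD2C
clock 6: out=0, reg = 0x7A7E96
clock 7: out=0, reg = 0xBD3F4B
clock 8: out=1, reg = 0xDE9FA5
clock 9: out=1, reg = 0xEF4FD2
clock 10: out=0, reg = 0xF7A7E9
clock 11: out=1, reg = 0xFBD3F4
clock 12: out=0, reg = 0xFDE9FA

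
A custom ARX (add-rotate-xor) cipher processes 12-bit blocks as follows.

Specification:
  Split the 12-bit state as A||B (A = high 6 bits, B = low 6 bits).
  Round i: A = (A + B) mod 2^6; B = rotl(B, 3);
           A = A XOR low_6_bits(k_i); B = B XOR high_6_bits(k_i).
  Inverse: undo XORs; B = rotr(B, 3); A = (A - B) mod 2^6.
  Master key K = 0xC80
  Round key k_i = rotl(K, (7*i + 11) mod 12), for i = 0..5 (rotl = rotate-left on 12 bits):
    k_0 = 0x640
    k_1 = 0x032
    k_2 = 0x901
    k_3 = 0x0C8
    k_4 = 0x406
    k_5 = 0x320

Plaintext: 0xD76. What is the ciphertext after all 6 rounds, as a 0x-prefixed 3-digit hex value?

0xA94

s_0 = plaintext = 0xD76
s_1 = Round(s_0, k_0) = 0xAEF
s_2 = Round(s_1, k_1) = 0xA3D
s_3 = Round(s_2, k_2) = 0x90B
s_4 = Round(s_3, k_3) = 0x9DA
s_5 = Round(s_4, k_4) = 0x1C3
s_6 = Round(s_5, k_5) = 0xA94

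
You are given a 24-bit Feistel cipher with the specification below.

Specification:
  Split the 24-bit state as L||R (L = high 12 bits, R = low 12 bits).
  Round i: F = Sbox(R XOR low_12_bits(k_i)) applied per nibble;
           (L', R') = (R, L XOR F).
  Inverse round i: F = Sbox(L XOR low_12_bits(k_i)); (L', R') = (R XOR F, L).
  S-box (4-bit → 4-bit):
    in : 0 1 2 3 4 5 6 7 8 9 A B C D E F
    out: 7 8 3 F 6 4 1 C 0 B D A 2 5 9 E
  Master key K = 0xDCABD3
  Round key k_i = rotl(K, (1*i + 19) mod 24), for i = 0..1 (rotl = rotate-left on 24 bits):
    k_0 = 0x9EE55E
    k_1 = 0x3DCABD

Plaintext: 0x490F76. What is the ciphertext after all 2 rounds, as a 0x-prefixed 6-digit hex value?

s_0 = plaintext = 0x490F76
s_1 = Round(s_0, k_0) = 0xF769A0
s_2 = Round(s_1, k_1) = 0x9A00F3

0x9A00F3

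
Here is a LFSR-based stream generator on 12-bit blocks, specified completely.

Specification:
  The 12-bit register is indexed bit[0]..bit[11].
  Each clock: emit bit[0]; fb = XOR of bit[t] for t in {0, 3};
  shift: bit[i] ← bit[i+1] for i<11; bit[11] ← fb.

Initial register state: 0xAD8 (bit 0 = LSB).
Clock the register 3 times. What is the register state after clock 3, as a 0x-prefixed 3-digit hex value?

reg_0 = 0xAD8
clock 1: out=0, reg = 0xD6C
clock 2: out=0, reg = 0xEB6
clock 3: out=0, reg = 0x75B

0x75B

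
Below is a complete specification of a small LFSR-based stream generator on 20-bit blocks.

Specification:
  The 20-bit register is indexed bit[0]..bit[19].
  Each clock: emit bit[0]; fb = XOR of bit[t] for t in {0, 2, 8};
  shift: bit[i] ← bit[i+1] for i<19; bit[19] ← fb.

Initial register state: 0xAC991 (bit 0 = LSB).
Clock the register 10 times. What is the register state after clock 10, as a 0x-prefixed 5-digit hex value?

0x4F2B2

reg_0 = 0xAC991
clock 1: out=1, reg = 0x564C8
clock 2: out=0, reg = 0x2B264
clock 3: out=0, reg = 0x95932
clock 4: out=0, reg = 0xCAC99
clock 5: out=1, reg = 0xE564C
clock 6: out=0, reg = 0xF2B26
clock 7: out=0, reg = 0x79593
clock 8: out=1, reg = 0x3CAC9
clock 9: out=1, reg = 0x9E564
clock 10: out=0, reg = 0x4F2B2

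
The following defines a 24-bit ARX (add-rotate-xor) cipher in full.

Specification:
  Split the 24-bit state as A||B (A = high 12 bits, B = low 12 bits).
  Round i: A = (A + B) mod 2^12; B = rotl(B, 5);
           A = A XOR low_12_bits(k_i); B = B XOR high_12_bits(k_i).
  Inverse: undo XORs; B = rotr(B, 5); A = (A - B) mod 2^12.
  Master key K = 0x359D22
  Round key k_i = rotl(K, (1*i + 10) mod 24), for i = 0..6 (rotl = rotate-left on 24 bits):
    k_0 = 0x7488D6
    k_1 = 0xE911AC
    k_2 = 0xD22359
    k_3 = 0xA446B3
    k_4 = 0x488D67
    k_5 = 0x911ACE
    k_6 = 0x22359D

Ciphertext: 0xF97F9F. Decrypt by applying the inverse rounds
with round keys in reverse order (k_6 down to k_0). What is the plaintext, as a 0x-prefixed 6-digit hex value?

s_0 = ciphertext = 0xF97F9F
s_1 = InvRound(s_0, k_6) = 0xB9DE6D
s_2 = InvRound(s_1, k_5) = 0x318E3B
s_3 = InvRound(s_2, k_4) = 0x4AA9D5
s_4 = InvRound(s_3, k_3) = 0x97D89C
s_5 = InvRound(s_4, k_2) = 0xAF7F2D
s_6 = InvRound(s_5, k_1) = 0xD4EE0D
s_7 = InvRound(s_6, k_0) = 0x2CE2CA

0x2CE2CA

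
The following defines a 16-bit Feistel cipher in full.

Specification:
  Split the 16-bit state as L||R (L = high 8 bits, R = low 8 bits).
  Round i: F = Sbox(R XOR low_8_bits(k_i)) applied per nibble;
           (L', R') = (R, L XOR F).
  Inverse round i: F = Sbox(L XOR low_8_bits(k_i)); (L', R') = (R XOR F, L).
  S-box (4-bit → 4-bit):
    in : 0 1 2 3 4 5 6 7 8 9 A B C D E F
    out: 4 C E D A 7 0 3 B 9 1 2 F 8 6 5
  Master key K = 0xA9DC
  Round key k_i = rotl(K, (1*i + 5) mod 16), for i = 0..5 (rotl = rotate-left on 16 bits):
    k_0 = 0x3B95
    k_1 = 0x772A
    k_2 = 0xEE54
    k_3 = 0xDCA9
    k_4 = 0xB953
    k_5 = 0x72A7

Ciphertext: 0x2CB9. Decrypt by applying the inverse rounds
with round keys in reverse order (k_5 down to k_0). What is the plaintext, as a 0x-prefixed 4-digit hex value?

0xD087

s_0 = ciphertext = 0x2CB9
s_1 = InvRound(s_0, k_5) = 0x0B2C
s_2 = InvRound(s_1, k_4) = 0x570B
s_3 = InvRound(s_2, k_3) = 0x5D57
s_4 = InvRound(s_3, k_2) = 0x1E5D
s_5 = InvRound(s_4, k_1) = 0x871E
s_6 = InvRound(s_5, k_0) = 0xD087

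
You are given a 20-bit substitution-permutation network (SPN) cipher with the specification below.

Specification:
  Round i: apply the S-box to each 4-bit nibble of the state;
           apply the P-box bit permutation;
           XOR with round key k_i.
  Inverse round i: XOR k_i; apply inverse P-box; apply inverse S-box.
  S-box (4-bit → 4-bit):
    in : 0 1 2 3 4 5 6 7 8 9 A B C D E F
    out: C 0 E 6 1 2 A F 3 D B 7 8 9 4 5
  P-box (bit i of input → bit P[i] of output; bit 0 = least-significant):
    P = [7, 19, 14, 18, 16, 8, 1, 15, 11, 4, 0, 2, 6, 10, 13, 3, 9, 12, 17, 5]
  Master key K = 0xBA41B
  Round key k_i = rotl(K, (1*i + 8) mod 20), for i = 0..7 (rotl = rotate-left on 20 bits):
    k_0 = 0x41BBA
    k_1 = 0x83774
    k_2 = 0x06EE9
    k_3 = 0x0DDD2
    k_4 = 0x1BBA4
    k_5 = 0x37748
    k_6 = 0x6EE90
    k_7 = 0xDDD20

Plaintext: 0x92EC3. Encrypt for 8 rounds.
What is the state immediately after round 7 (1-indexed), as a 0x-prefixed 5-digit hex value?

0x786C0

s_0 = plaintext = 0x92EC3
s_1 = Round(s_0, k_0) = 0xEFD93
s_2 = Round(s_1, k_1) = 0x3DF32
s_3 = Round(s_2, k_2) = 0xE37A2
s_4 = Round(s_3, k_3) = 0xF30C7
s_5 = Round(s_4, k_4) = 0xF5D21
s_6 = Round(s_5, k_5) = 0x1F84E
s_7 = Round(s_6, k_6) = 0x786C0
s_8 = Round(s_7, k_7) = 0xB0B54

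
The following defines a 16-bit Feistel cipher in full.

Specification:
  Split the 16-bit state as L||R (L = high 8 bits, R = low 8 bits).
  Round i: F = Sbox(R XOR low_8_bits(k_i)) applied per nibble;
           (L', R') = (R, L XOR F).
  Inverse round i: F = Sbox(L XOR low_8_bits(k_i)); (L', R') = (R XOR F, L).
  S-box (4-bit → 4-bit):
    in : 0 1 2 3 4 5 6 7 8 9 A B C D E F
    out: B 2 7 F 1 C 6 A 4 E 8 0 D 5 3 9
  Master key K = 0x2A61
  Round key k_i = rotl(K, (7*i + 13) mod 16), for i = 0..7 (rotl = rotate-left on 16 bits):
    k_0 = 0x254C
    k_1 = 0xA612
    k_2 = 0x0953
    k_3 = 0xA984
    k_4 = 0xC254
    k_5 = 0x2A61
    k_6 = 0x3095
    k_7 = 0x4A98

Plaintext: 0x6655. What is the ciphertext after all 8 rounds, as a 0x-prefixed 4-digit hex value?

0x3FEC

s_0 = plaintext = 0x6655
s_1 = Round(s_0, k_0) = 0x5548
s_2 = Round(s_1, k_1) = 0x489D
s_3 = Round(s_2, k_2) = 0x9D9B
s_4 = Round(s_3, k_3) = 0x9BB4
s_5 = Round(s_4, k_4) = 0xB4A0
s_6 = Round(s_5, k_5) = 0xA066
s_7 = Round(s_6, k_6) = 0x663F
s_8 = Round(s_7, k_7) = 0x3FEC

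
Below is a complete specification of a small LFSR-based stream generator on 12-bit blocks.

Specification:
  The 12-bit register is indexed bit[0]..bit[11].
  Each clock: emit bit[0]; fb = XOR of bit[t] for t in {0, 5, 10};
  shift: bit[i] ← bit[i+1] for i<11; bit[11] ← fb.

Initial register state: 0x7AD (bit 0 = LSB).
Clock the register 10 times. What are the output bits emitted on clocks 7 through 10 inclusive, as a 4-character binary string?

reg_0 = 0x7AD
clock 1: out=1, reg = 0xBD6
clock 2: out=0, reg = 0x5EB
clock 3: out=1, reg = 0xAF5
clock 4: out=1, reg = 0x57A
clock 5: out=0, reg = 0x2BD
clock 6: out=1, reg = 0x15E
clock 7: out=0, reg = 0x0AF
clock 8: out=1, reg = 0x057
clock 9: out=1, reg = 0x82B
clock 10: out=1, reg = 0x415

0111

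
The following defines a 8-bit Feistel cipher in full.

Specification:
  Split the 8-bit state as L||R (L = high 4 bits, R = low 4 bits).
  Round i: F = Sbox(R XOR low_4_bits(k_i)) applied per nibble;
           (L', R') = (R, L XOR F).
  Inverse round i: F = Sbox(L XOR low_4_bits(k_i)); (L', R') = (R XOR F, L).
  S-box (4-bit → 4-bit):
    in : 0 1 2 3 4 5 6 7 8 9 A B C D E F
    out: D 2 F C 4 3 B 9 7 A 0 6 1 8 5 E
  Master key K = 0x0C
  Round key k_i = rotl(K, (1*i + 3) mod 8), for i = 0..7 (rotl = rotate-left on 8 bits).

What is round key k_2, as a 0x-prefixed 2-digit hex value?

0x81

K = 0x0C
k_0 = rotl(K, (1*0+3) mod 8) = rotl(K, 3) = 0x60
k_1 = rotl(K, (1*1+3) mod 8) = rotl(K, 4) = 0xC0
k_2 = rotl(K, (1*2+3) mod 8) = rotl(K, 5) = 0x81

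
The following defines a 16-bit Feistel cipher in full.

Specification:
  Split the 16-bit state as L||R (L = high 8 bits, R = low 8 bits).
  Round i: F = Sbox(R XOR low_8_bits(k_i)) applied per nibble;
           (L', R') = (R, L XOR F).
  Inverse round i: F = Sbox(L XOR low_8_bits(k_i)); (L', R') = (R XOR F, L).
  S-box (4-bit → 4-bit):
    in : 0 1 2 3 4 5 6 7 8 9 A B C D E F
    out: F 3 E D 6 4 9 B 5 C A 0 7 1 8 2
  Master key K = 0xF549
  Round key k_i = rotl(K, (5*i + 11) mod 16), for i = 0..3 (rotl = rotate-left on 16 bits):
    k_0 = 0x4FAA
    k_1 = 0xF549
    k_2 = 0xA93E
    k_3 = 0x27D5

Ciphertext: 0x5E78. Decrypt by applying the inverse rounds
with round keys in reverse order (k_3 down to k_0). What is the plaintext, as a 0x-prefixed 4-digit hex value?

0xFDC0

s_0 = ciphertext = 0x5E78
s_1 = InvRound(s_0, k_3) = 0x285E
s_2 = InvRound(s_1, k_2) = 0x6728
s_3 = InvRound(s_2, k_1) = 0xC067
s_4 = InvRound(s_3, k_0) = 0xFDC0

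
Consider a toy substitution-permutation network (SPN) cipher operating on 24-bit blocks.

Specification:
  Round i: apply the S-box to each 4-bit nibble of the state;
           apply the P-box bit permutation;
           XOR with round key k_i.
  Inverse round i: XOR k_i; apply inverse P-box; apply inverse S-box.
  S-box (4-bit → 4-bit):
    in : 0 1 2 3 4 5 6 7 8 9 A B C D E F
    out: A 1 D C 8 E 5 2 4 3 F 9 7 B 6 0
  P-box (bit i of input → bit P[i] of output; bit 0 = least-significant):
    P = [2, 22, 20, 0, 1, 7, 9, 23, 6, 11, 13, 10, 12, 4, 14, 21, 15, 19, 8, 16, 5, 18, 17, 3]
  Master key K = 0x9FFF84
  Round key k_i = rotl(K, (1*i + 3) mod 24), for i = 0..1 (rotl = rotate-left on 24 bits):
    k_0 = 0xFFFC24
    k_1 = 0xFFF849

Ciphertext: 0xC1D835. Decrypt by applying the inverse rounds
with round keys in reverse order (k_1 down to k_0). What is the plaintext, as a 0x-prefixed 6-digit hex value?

0xF9CCCE

s_0 = ciphertext = 0xC1D835
s_1 = InvRound(s_0, k_1) = 0xA706F6
s_2 = InvRound(s_1, k_0) = 0xF9CCCE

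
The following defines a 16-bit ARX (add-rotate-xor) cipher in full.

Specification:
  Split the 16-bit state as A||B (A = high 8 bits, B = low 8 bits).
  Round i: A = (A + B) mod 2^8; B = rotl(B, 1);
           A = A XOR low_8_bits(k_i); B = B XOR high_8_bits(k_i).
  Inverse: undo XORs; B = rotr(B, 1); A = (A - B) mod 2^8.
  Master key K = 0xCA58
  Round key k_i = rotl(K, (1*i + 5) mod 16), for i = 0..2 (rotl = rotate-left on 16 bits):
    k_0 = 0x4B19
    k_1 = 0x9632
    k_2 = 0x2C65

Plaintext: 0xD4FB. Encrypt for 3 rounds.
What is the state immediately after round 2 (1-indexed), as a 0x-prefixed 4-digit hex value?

0xA0EF

s_0 = plaintext = 0xD4FB
s_1 = Round(s_0, k_0) = 0xD6BC
s_2 = Round(s_1, k_1) = 0xA0EF
s_3 = Round(s_2, k_2) = 0xEAF3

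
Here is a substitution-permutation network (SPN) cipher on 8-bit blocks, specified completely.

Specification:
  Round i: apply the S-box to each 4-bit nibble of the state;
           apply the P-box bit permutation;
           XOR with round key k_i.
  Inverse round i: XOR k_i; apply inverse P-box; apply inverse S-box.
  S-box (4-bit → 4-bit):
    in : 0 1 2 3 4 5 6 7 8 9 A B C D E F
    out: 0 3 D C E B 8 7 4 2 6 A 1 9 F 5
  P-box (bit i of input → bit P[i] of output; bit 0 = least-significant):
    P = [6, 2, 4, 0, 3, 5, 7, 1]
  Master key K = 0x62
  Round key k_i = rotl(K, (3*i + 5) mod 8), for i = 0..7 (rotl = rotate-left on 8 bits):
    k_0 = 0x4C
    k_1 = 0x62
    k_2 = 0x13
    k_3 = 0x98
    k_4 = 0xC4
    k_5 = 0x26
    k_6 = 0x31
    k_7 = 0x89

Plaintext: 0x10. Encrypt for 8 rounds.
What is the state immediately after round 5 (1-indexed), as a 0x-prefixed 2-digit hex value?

0x23

s_0 = plaintext = 0x10
s_1 = Round(s_0, k_0) = 0x64
s_2 = Round(s_1, k_1) = 0x75
s_3 = Round(s_2, k_2) = 0xFE
s_4 = Round(s_3, k_3) = 0x45
s_5 = Round(s_4, k_4) = 0x23
s_6 = Round(s_5, k_5) = 0xBD
s_7 = Round(s_6, k_6) = 0x52
s_8 = Round(s_7, k_7) = 0xF2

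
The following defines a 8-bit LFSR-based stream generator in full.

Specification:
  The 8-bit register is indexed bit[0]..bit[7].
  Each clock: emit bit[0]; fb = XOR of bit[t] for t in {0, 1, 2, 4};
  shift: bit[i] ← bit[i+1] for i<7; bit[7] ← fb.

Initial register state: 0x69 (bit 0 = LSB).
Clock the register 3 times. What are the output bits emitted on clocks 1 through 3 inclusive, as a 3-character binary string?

100

reg_0 = 0x69
clock 1: out=1, reg = 0xB4
clock 2: out=0, reg = 0x5A
clock 3: out=0, reg = 0x2D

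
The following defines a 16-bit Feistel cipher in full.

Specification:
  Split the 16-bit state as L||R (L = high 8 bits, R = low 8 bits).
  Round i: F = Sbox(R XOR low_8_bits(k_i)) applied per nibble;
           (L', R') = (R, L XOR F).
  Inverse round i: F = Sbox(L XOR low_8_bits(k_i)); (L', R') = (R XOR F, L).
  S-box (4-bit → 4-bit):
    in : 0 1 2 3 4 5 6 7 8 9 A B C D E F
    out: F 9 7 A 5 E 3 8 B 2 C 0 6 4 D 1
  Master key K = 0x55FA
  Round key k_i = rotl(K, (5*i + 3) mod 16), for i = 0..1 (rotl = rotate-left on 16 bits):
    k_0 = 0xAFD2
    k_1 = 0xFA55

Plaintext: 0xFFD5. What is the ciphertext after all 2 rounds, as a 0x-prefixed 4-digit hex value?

s_0 = plaintext = 0xFFD5
s_1 = Round(s_0, k_0) = 0xD507
s_2 = Round(s_1, k_1) = 0x0732

0x0732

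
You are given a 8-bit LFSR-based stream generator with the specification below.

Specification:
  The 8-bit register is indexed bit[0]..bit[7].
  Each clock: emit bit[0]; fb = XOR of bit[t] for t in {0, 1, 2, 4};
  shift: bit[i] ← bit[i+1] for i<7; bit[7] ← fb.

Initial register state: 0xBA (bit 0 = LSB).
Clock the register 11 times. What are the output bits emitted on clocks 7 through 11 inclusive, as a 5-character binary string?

reg_0 = 0xBA
clock 1: out=0, reg = 0x5D
clock 2: out=1, reg = 0xAE
clock 3: out=0, reg = 0x57
clock 4: out=1, reg = 0x2B
clock 5: out=1, reg = 0x15
clock 6: out=1, reg = 0x8A
clock 7: out=0, reg = 0xC5
clock 8: out=1, reg = 0x62
clock 9: out=0, reg = 0xB1
clock 10: out=1, reg = 0x58
clock 11: out=0, reg = 0xAC

01010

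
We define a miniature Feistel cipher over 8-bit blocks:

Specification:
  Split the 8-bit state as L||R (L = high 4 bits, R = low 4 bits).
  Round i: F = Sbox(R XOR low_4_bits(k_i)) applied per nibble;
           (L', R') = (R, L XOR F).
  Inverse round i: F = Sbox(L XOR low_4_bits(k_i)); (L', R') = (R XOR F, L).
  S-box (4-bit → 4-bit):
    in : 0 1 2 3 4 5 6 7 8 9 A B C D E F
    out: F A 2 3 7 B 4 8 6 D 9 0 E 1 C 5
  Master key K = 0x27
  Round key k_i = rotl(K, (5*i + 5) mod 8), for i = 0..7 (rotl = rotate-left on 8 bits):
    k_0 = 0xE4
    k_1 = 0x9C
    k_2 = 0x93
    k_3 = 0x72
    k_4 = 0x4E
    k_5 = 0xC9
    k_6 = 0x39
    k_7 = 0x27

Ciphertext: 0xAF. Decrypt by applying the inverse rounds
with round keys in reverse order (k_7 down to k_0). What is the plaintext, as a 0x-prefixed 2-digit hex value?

s_0 = ciphertext = 0xAF
s_1 = InvRound(s_0, k_7) = 0xEA
s_2 = InvRound(s_1, k_6) = 0x2E
s_3 = InvRound(s_2, k_5) = 0xE2
s_4 = InvRound(s_3, k_4) = 0xDE
s_5 = InvRound(s_4, k_3) = 0xBD
s_6 = InvRound(s_5, k_2) = 0xBB
s_7 = InvRound(s_6, k_1) = 0x3B
s_8 = InvRound(s_7, k_0) = 0x33

0x33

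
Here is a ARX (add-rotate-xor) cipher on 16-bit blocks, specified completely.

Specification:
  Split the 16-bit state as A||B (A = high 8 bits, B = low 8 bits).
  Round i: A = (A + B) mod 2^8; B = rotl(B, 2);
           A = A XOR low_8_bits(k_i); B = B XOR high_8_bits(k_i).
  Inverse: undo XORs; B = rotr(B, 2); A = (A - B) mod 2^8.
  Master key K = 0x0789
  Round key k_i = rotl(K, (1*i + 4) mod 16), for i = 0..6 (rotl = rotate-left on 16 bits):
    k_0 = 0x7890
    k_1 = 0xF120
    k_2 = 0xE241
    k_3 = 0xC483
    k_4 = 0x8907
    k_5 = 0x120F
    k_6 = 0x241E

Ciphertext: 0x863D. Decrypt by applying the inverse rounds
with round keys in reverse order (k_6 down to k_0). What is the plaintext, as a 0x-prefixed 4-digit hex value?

s_0 = ciphertext = 0x863D
s_1 = InvRound(s_0, k_6) = 0x5246
s_2 = InvRound(s_1, k_5) = 0x4815
s_3 = InvRound(s_2, k_4) = 0x2827
s_4 = InvRound(s_3, k_3) = 0xB3F8
s_5 = InvRound(s_4, k_2) = 0x6C86
s_6 = InvRound(s_5, k_1) = 0x6FDD
s_7 = InvRound(s_6, k_0) = 0x9669

0x9669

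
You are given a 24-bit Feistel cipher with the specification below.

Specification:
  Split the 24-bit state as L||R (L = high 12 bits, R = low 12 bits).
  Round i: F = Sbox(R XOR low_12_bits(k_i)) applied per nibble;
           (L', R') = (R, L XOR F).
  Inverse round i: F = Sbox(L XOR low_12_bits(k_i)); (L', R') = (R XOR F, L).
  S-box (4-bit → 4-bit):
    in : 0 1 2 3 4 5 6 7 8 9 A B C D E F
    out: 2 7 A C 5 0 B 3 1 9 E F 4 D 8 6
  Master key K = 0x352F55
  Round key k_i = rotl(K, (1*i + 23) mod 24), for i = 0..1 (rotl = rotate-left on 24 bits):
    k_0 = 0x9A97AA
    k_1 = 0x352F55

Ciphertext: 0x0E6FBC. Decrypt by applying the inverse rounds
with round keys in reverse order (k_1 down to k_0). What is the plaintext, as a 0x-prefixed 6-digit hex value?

0x868940

s_0 = ciphertext = 0x0E6FBC
s_1 = InvRound(s_0, k_1) = 0x9400E6
s_2 = InvRound(s_1, k_0) = 0x868940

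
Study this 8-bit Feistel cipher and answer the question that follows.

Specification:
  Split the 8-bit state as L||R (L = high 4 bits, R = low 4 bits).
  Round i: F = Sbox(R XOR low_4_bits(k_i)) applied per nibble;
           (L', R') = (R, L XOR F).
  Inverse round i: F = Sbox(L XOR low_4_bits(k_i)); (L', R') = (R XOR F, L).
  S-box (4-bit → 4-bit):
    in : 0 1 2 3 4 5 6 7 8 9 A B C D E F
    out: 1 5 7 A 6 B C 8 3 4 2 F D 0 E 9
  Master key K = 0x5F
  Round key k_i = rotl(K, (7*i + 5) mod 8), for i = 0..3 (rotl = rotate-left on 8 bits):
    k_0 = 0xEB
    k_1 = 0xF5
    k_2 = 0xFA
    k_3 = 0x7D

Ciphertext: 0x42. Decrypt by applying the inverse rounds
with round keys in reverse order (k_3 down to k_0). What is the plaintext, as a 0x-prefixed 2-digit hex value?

0x8B

s_0 = ciphertext = 0x42
s_1 = InvRound(s_0, k_3) = 0x64
s_2 = InvRound(s_1, k_2) = 0x96
s_3 = InvRound(s_2, k_1) = 0xB9
s_4 = InvRound(s_3, k_0) = 0x8B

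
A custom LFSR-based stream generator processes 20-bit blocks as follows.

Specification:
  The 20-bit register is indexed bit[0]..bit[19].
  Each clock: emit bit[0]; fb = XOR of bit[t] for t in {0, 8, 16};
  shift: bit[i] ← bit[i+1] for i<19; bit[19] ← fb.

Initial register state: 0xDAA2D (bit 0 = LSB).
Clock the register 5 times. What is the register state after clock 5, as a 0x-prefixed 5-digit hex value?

0x56D51

reg_0 = 0xDAA2D
clock 1: out=1, reg = 0x6D516
clock 2: out=0, reg = 0xB6A8B
clock 3: out=1, reg = 0x5B545
clock 4: out=1, reg = 0xADAA2
clock 5: out=0, reg = 0x56D51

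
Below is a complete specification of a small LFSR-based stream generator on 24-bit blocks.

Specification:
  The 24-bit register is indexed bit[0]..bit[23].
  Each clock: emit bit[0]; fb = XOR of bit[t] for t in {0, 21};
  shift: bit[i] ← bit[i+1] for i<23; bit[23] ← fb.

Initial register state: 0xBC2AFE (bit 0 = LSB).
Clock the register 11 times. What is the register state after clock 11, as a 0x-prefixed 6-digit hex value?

reg_0 = 0xBC2AFE
clock 1: out=0, reg = 0xDE157F
clock 2: out=1, reg = 0xEF0ABF
clock 3: out=1, reg = 0x77855F
clock 4: out=1, reg = 0x3BC2AF
clock 5: out=1, reg = 0x1DE157
clock 6: out=1, reg = 0x8EF0AB
clock 7: out=1, reg = 0xC77855
clock 8: out=1, reg = 0xE3BC2A
clock 9: out=0, reg = 0xF1DE15
clock 10: out=1, reg = 0x78EF0A
clock 11: out=0, reg = 0xBC7785

0xBC7785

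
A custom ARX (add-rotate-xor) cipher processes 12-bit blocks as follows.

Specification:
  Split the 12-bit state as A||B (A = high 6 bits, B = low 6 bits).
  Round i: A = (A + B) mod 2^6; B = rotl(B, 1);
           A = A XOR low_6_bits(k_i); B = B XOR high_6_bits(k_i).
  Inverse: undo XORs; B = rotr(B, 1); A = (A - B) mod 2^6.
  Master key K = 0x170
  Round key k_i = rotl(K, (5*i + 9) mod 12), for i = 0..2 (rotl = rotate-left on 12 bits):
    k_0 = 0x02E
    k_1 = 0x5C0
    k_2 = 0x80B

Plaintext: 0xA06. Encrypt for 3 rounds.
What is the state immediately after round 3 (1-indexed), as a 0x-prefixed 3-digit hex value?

0x43E

s_0 = plaintext = 0xA06
s_1 = Round(s_0, k_0) = 0x00C
s_2 = Round(s_1, k_1) = 0x30F
s_3 = Round(s_2, k_2) = 0x43E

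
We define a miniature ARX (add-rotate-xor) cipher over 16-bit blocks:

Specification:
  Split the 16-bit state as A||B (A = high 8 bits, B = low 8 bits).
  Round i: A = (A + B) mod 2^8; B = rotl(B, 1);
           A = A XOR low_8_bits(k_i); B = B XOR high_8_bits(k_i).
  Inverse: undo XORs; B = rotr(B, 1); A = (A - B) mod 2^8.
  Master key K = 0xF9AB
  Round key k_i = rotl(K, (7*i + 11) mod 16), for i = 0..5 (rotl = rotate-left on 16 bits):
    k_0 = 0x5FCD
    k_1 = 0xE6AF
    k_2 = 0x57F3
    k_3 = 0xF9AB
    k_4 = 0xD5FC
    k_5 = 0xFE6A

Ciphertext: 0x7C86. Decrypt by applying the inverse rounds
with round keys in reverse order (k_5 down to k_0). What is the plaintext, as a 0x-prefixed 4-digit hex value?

0x712C

s_0 = ciphertext = 0x7C86
s_1 = InvRound(s_0, k_5) = 0xDA3C
s_2 = InvRound(s_1, k_4) = 0x32F4
s_3 = InvRound(s_2, k_3) = 0x1386
s_4 = InvRound(s_3, k_2) = 0xF8E8
s_5 = InvRound(s_4, k_1) = 0x5007
s_6 = InvRound(s_5, k_0) = 0x712C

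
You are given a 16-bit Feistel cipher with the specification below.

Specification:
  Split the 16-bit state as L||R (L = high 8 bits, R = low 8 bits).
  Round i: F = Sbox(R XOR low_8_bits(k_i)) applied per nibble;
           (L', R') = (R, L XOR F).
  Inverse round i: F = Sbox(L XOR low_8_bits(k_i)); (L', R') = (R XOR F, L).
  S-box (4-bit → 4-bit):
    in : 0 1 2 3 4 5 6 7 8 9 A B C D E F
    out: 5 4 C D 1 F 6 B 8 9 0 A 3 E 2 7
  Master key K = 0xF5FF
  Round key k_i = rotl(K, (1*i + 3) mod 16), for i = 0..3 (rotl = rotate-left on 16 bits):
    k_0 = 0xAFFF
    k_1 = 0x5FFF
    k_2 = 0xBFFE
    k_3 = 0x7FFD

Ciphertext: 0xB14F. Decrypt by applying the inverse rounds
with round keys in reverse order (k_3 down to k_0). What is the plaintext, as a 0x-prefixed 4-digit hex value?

s_0 = ciphertext = 0xB14F
s_1 = InvRound(s_0, k_3) = 0x5CB1
s_2 = InvRound(s_1, k_2) = 0xBD5C
s_3 = InvRound(s_2, k_1) = 0x40BD
s_4 = InvRound(s_3, k_0) = 0x1A40

0x1A40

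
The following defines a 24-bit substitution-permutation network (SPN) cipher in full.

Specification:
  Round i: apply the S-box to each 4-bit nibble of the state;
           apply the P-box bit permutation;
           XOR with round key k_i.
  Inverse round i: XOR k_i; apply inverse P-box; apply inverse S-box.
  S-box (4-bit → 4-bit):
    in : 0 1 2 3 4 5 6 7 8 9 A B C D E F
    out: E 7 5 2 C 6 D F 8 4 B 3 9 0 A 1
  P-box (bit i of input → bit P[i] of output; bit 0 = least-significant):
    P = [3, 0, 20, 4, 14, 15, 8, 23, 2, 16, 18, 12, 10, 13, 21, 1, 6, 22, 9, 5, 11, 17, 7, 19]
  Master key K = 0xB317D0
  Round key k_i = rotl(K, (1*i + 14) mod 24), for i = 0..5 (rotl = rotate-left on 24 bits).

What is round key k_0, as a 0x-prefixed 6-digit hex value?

0xF42CC5

K = 0xB317D0
k_0 = rotl(K, (1*0+14) mod 24) = rotl(K, 14) = 0xF42CC5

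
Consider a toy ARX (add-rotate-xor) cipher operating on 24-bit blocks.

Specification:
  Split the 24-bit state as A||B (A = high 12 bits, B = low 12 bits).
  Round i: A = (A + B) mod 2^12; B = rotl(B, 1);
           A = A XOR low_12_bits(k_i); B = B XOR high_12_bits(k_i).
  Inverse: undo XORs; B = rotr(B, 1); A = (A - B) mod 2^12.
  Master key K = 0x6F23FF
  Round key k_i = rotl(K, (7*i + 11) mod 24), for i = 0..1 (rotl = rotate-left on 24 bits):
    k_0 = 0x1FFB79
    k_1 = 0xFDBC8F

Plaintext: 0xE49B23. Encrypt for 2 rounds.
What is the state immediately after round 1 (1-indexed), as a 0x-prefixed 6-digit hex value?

s_0 = plaintext = 0xE49B23
s_1 = Round(s_0, k_0) = 0x2157B8
s_2 = Round(s_1, k_1) = 0x5420AB

0x2157B8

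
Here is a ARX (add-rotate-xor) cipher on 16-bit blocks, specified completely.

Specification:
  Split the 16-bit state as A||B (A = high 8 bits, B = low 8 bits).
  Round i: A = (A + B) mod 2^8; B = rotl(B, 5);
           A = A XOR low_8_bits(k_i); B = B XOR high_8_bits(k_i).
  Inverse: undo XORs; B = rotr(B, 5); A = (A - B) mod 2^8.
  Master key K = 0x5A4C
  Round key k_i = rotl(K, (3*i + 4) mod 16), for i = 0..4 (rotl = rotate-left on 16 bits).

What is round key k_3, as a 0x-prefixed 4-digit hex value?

K = 0x5A4C
k_0 = rotl(K, (3*0+4) mod 16) = rotl(K, 4) = 0xA4C5
k_1 = rotl(K, (3*1+4) mod 16) = rotl(K, 7) = 0x262D
k_2 = rotl(K, (3*2+4) mod 16) = rotl(K, 10) = 0x3169
k_3 = rotl(K, (3*3+4) mod 16) = rotl(K, 13) = 0x8B49

0x8B49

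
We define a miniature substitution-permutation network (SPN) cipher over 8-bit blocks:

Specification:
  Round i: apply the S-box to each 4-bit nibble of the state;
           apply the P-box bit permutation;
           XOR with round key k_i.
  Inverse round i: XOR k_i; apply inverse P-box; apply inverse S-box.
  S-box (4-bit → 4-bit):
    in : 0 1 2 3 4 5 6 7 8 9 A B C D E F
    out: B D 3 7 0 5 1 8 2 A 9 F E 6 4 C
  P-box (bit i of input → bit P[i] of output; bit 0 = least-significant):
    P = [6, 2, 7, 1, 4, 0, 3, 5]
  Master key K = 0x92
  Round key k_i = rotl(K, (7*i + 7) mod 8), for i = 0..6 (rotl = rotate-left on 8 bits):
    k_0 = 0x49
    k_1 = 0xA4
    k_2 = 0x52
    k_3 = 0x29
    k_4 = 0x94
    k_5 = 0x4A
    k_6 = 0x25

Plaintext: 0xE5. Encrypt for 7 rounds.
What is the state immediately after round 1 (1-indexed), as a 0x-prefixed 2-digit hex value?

0x81

s_0 = plaintext = 0xE5
s_1 = Round(s_0, k_0) = 0x81
s_2 = Round(s_1, k_1) = 0x67
s_3 = Round(s_2, k_2) = 0x40
s_4 = Round(s_3, k_3) = 0x6F
s_5 = Round(s_4, k_4) = 0x06
s_6 = Round(s_5, k_5) = 0x3B
s_7 = Round(s_6, k_6) = 0xFA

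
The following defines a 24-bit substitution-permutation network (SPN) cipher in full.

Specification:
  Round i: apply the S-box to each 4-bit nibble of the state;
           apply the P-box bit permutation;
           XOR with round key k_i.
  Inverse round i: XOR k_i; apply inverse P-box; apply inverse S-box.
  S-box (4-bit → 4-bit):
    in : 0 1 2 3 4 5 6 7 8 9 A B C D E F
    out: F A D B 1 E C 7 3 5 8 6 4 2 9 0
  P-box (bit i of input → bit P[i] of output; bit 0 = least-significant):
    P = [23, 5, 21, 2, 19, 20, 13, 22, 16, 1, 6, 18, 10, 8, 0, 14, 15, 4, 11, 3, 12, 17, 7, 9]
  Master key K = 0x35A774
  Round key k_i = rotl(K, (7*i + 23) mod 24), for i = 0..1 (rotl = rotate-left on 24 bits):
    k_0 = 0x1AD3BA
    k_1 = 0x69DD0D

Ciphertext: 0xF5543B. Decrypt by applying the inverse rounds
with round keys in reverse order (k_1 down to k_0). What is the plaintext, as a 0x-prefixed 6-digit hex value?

0xA1CEE7

s_0 = ciphertext = 0xF5543B
s_1 = InvRound(s_0, k_1) = 0xF7D183
s_2 = InvRound(s_1, k_0) = 0xA1CEE7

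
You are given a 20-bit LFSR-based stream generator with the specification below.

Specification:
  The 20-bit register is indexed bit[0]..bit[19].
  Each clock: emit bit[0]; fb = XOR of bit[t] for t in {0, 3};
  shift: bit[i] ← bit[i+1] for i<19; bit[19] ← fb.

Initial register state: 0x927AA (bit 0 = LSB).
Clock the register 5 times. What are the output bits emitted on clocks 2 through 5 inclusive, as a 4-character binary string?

reg_0 = 0x927AA
clock 1: out=0, reg = 0xC93D5
clock 2: out=1, reg = 0xE49EA
clock 3: out=0, reg = 0xF24F5
clock 4: out=1, reg = 0xF927A
clock 5: out=0, reg = 0xFC93D

1010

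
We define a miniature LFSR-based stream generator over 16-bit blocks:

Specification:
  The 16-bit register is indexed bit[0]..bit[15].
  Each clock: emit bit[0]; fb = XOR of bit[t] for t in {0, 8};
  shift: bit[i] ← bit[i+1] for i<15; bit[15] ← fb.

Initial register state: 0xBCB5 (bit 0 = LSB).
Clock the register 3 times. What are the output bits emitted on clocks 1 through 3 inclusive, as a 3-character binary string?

101

reg_0 = 0xBCB5
clock 1: out=1, reg = 0xDE5A
clock 2: out=0, reg = 0x6F2D
clock 3: out=1, reg = 0x3796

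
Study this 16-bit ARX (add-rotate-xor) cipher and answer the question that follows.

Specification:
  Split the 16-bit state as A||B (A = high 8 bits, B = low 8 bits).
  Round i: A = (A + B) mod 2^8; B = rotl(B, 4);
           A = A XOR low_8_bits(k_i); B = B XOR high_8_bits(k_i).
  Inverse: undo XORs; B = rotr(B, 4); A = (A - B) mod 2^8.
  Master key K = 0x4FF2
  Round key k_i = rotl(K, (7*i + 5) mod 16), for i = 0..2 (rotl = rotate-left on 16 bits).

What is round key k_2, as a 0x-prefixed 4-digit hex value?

0x7F92

K = 0x4FF2
k_0 = rotl(K, (7*0+5) mod 16) = rotl(K, 5) = 0xFE49
k_1 = rotl(K, (7*1+5) mod 16) = rotl(K, 12) = 0x24FF
k_2 = rotl(K, (7*2+5) mod 16) = rotl(K, 3) = 0x7F92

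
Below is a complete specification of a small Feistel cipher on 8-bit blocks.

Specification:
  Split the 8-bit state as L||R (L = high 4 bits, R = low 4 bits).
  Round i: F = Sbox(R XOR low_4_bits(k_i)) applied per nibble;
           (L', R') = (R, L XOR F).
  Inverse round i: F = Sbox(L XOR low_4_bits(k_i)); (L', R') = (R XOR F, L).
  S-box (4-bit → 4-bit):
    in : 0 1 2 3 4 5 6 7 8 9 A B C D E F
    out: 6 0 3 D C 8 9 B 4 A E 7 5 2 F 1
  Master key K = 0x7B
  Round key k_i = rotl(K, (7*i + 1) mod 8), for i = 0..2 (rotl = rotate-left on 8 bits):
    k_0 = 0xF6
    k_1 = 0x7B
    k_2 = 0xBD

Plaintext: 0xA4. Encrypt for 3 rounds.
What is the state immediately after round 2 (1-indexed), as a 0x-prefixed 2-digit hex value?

s_0 = plaintext = 0xA4
s_1 = Round(s_0, k_0) = 0x49
s_2 = Round(s_1, k_1) = 0x97
s_3 = Round(s_2, k_2) = 0x77

0x97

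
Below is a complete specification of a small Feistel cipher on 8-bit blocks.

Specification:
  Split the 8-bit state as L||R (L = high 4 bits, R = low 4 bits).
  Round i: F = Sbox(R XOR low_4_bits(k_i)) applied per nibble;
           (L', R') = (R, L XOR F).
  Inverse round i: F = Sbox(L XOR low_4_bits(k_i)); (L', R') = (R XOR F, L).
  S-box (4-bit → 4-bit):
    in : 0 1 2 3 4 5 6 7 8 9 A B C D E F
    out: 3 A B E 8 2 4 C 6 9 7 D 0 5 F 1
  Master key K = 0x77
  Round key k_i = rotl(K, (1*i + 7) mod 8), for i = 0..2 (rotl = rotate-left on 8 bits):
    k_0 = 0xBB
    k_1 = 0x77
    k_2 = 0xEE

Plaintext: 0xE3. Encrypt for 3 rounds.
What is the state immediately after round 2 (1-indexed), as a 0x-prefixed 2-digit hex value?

s_0 = plaintext = 0xE3
s_1 = Round(s_0, k_0) = 0x38
s_2 = Round(s_1, k_1) = 0x82
s_3 = Round(s_2, k_2) = 0x28

0x82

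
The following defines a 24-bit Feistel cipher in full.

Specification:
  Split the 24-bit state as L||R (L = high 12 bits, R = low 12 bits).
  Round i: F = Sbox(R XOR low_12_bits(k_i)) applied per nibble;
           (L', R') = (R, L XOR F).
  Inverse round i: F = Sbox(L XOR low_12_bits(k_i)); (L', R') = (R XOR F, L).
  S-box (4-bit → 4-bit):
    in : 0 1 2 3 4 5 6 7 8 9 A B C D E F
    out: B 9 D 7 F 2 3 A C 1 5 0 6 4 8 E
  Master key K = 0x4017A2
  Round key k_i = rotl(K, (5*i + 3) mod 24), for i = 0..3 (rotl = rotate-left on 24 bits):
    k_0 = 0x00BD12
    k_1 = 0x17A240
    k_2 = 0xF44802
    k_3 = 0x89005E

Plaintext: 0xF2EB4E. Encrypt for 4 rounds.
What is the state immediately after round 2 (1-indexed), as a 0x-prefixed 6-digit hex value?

0xC083B2

s_0 = plaintext = 0xF2EB4E
s_1 = Round(s_0, k_0) = 0xB4EC08
s_2 = Round(s_1, k_1) = 0xC083B2
s_3 = Round(s_2, k_2) = 0x3B2C03
s_4 = Round(s_3, k_3) = 0xC03596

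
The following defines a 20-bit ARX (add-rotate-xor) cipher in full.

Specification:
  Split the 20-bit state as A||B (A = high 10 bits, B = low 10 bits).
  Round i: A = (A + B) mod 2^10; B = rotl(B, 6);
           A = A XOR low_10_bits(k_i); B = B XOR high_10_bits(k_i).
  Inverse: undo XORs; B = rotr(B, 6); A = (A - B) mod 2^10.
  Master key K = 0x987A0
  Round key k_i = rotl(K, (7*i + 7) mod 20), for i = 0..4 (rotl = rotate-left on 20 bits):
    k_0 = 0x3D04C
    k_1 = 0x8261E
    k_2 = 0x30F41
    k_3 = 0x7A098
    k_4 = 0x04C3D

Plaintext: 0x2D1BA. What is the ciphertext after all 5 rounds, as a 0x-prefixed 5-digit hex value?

0x5827A

s_0 = plaintext = 0x2D1BA
s_1 = Round(s_0, k_0) = 0x88A6F
s_2 = Round(s_1, k_1) = 0xA3DEF
s_3 = Round(s_2, k_2) = 0xCFF1D
s_4 = Round(s_3, k_3) = 0xB1299
s_5 = Round(s_4, k_4) = 0x5827A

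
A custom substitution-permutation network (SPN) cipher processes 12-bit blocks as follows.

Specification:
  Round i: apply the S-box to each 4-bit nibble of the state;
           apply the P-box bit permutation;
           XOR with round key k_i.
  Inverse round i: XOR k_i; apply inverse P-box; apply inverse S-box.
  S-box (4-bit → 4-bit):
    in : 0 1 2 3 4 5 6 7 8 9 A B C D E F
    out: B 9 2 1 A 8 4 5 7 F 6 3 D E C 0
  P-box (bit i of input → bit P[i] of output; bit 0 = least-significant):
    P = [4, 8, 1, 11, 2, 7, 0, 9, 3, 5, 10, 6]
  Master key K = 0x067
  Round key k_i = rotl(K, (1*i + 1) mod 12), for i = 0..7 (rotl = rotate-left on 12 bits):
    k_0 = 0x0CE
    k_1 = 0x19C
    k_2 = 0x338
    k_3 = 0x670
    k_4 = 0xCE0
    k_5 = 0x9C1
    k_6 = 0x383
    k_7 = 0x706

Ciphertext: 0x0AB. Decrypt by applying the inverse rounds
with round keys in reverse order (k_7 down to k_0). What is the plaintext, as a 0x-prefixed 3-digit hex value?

0x52E

s_0 = ciphertext = 0x0AB
s_1 = InvRound(s_0, k_7) = 0x892
s_2 = InvRound(s_1, k_6) = 0xFE0
s_3 = InvRound(s_2, k_5) = 0xAEF
s_4 = InvRound(s_3, k_4) = 0x7C6
s_5 = InvRound(s_4, k_3) = 0x2B8
s_6 = InvRound(s_5, k_2) = 0xF22
s_7 = InvRound(s_6, k_1) = 0x80C
s_8 = InvRound(s_7, k_0) = 0x52E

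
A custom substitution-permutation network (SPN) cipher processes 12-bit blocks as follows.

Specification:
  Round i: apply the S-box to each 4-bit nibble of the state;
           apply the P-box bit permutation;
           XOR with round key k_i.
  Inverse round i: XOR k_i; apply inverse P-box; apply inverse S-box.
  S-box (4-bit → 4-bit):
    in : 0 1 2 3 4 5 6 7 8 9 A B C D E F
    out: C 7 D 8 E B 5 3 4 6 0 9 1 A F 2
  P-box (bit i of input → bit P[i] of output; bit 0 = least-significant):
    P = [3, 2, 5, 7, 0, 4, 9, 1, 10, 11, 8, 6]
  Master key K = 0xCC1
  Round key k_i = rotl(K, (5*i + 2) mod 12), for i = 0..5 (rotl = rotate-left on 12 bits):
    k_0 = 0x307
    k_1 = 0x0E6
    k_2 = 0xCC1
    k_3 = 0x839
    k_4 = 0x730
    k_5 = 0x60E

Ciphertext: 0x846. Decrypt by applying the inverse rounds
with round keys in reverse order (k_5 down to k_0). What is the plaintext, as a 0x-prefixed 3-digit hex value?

0xF8F

s_0 = ciphertext = 0x846
s_1 = InvRound(s_0, k_5) = 0x58C
s_2 = InvRound(s_1, k_4) = 0xA9E
s_3 = InvRound(s_2, k_3) = 0xA24
s_4 = InvRound(s_3, k_2) = 0xB64
s_5 = InvRound(s_4, k_1) = 0x903
s_6 = InvRound(s_5, k_0) = 0xF8F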